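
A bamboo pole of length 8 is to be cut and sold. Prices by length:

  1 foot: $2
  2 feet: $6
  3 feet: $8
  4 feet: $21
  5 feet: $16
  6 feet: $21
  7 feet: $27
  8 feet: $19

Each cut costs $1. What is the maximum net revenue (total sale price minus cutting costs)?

Consider every possible first cut. r[k] is the best of p[i]+r[k−i] over all sellable i≤k, charging 1 whenever i<k.
r[1] = 2
r[2] = 6
r[3] = 8
r[4] = 21
r[5] = 22  (first piece 1, then r[4]=21)
r[6] = 26  (first piece 2, then r[4]=21)
r[7] = 28  (first piece 3, then r[4]=21)
r[8] = 41  (first piece 4, then r[4]=21)
One optimal plan: pieces 4 + 4 (1 cut) → $42 − $1 = $41.

41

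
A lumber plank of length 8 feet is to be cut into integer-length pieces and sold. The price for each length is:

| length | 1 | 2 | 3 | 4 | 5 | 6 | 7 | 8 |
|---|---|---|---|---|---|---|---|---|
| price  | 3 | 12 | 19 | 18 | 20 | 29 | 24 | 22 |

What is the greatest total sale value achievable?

50

Build best[k] bottom-up: best[k] = max over allowed piece i of (p[i] + best[k−i]).
best[1] = 3
best[2] = 12
best[3] = 19
best[4] = 24  (first piece 2, then best[2]=12)
best[5] = 31  (first piece 2, then best[3]=19)
best[6] = 38  (first piece 3, then best[3]=19)
best[7] = 43  (first piece 2, then best[5]=31)
best[8] = 50  (first piece 2, then best[6]=38)
One optimal cutting: 3 + 3 + 2 → $19 + $19 + $12 = $50.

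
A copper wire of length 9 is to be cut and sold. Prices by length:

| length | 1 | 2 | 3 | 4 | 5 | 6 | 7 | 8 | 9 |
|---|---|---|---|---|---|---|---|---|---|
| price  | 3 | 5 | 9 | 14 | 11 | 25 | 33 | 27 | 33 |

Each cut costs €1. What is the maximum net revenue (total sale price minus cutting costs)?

Let v[k] be the best obtainable value from length k. For each k, try every first piece i and keep the best of price[i] + v[k−i] minus the 1 cut fee when i<k.
v[1] = 3
v[2] = max(3+3-1, 5+0) = 5
v[3] = max(3+5-1, 5+3-1, 9+0) = 9
v[4] = max(3+9-1, 5+5-1, 9+3-1, 14+0) = 14
v[5] = max(3+14-1, 5+9-1, 9+5-1, 14+3-1, 11+0) = 16
v[6] = max(3+16-1, 5+14-1, 9+9-1, 14+5-1, 11+3-1, 25+0) = 25
v[7] = max(3+25-1, 5+16-1, 9+14-1, …, 25+3-1, 33+0) = 33
v[8] = max(3+33-1, 5+25-1, 9+16-1, …, 33+3-1, 27+0) = 35
v[9] = max(3+35-1, 5+33-1, 9+25-1, …, 27+3-1, 33+0) = 37
One optimal plan: pieces 7 + 1 + 1 (2 cuts) → €39 − €2 = €37.

37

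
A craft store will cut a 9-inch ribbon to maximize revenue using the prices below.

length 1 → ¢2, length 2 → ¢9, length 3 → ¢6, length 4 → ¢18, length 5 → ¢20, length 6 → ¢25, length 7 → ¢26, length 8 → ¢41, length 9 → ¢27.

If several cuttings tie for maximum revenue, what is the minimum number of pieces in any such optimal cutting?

2

Let r[k] be the best obtainable value from length k. For each k, try every first piece i and keep the best of price[i] + r[k−i].
r[1] = 2
r[2] = max(2+2, 9+0) = 9
r[3] = max(2+9, 9+2, 6+0) = 11
r[4] = max(2+11, 9+9, 6+2, 18+0) = 18
r[5] = max(2+18, 9+11, 6+9, 18+2, 20+0) = 20
r[6] = max(2+20, 9+18, 6+11, 18+9, 20+2, 25+0) = 27
r[7] = max(2+27, 9+20, 6+18, …, 25+2, 26+0) = 29
r[8] = max(2+29, 9+27, 6+20, …, 26+2, 41+0) = 41
r[9] = max(2+41, 9+29, 6+27, …, 41+2, 27+0) = 43
Maximum revenue is ¢43.
Now minimize piece count subject to staying optimal: for each k, pieces[k] = 1 + min over i with p[i]+r[k−i]=r[k] of pieces[k−i].
pieces[6] = 2
pieces[7] = 2
pieces[8] = 1
pieces[9] = 2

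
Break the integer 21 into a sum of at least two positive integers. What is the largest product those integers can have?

2187

Let g[k] be the best product for length k (with at least one cut). For each first piece i, the rest contributes max(k−i, g[k−i]).
g[2] = 1·max(1,0) = 1·1 = 1
g[3] = 1·max(2,1) = 1·2 = 2
g[4] = 2·max(2,1) = 2·2 = 4
g[5] = 2·max(3,2) = 2·3 = 6
g[6] = 3·max(3,2) = 3·3 = 9
g[7] = 2·max(5,6) = 2·6 = 12
g[8] = 2·max(6,9) = 2·9 = 18
g[9] = 3·max(6,9) = 3·9 = 27
g[10] = 2·max(8,18) = 2·18 = 36
g[11] = 2·max(9,27) = 2·27 = 54
g[12] = 3·max(9,27) = 3·27 = 81
g[13] = 2·max(11,54) = 2·54 = 108
g[14] = 2·max(12,81) = 2·81 = 162
g[15] = 3·max(12,81) = 3·81 = 243
g[16] = 2·max(14,162) = 2·162 = 324
g[17] = 2·max(15,243) = 2·243 = 486
g[18] = 3·max(15,243) = 3·243 = 729
g[19] = 2·max(17,486) = 2·486 = 972
g[20] = 2·max(18,729) = 2·729 = 1458
g[21] = 3·max(18,729) = 3·729 = 2187
One optimal split: 3 + 3 + 3 + 3 + 3 + 3 + 3; product 3·3·3·3·3·3·3 = 2187.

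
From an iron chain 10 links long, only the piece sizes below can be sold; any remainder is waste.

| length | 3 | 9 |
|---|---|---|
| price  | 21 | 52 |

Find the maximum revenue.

Let f[k] be the best obtainable value from length k. For each k, try every first piece i and keep the best of price[i] + f[k−i].
f[1] = 0
f[2] = 0
f[3] = 21
f[4] = 21
f[5] = 21
f[6] = 42  (first piece 3, then f[3]=21)
f[7] = 42
f[8] = 42
f[9] = 63  (first piece 3, then f[6]=42)
f[10] = 63
One optimal cutting: pieces 3 + 3 + 3 with 1 link of scrap → $63.

63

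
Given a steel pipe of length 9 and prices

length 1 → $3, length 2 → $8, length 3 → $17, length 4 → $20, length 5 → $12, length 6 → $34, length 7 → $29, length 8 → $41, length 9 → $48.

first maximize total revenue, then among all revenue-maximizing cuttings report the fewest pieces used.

Build r[k] bottom-up: r[k] = max over allowed piece i of (p[i] + r[k−i]).
r[1] = 3
r[2] = max(3+3, 8+0) = 8
r[3] = max(3+8, 8+3, 17+0) = 17
r[4] = max(3+17, 8+8, 17+3, 20+0) = 20
r[5] = max(3+20, 8+17, 17+8, 20+3, 12+0) = 25
r[6] = max(3+25, 8+20, 17+17, 20+8, 12+3, 34+0) = 34
r[7] = max(3+34, 8+25, 17+20, …, 34+3, 29+0) = 37
r[8] = max(3+37, 8+34, 17+25, …, 29+3, 41+0) = 42
r[9] = max(3+42, 8+37, 17+34, …, 41+3, 48+0) = 51
Maximum revenue is $51.
Now minimize piece count subject to staying optimal: for each k, pieces[k] = 1 + min over i with p[i]+r[k−i]=r[k] of pieces[k−i].
pieces[6] = 1
pieces[7] = 2
pieces[8] = 2
pieces[9] = 2

2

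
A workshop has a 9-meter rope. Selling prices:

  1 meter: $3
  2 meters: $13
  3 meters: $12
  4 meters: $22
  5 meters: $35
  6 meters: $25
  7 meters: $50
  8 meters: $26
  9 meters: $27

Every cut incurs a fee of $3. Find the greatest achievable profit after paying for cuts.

60

Consider every possible first cut. v[k] is the best of p[i]+v[k−i] over all sellable i≤k, charging 3 whenever i<k.
v[1] = 3
v[2] = 13
v[3] = 13  (first piece 1, then v[2]=13)
v[4] = 23  (first piece 2, then v[2]=13)
v[5] = 35
v[6] = 35  (first piece 1, then v[5]=35)
v[7] = 50
v[8] = 50  (first piece 1, then v[7]=50)
v[9] = 60  (first piece 2, then v[7]=50)
One optimal plan: pieces 7 + 2 (1 cut) → $63 − $3 = $60.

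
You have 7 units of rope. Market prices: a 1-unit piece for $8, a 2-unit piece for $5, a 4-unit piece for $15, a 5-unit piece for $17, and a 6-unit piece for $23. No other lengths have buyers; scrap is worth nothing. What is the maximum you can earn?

56

Consider every possible first cut. best[k] is the best of p[i]+best[k−i] over all sellable i≤k.
best[1] = 8
best[2] = 16  (first piece 1, then best[1]=8)
best[3] = 24  (first piece 1, then best[2]=16)
best[4] = 32  (first piece 1, then best[3]=24)
best[5] = 40  (first piece 1, then best[4]=32)
best[6] = 48  (first piece 1, then best[5]=40)
best[7] = 56  (first piece 1, then best[6]=48)
One optimal cutting: 1 + 1 + 1 + 1 + 1 + 1 + 1 → $56.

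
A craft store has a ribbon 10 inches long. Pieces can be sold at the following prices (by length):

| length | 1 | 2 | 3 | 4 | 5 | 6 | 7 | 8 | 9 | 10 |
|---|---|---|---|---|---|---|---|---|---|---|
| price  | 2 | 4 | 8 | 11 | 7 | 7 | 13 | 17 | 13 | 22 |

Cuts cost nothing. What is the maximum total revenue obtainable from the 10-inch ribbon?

27

Consider every possible first cut. r[k] is the best of p[i]+r[k−i] over all sellable i≤k.
r[1] = 2
r[2] = max(2+2, 4+0) = 4
r[3] = max(2+4, 4+2, 8+0) = 8
r[4] = max(2+8, 4+4, 8+2, 11+0) = 11
r[5] = max(2+11, 4+8, 8+4, 11+2, 7+0) = 13
r[6] = max(2+13, 4+11, 8+8, 11+4, 7+2, 7+0) = 16
r[7] = max(2+16, 4+13, 8+11, …, 7+2, 13+0) = 19
r[8] = max(2+19, 4+16, 8+13, …, 13+2, 17+0) = 22
r[9] = max(2+22, 4+19, 8+16, …, 17+2, 13+0) = 24
r[10] = max(2+24, 4+22, 8+19, …, 13+2, 22+0) = 27
One optimal cutting: 4 + 3 + 3 → ¢11 + ¢8 + ¢8 = ¢27.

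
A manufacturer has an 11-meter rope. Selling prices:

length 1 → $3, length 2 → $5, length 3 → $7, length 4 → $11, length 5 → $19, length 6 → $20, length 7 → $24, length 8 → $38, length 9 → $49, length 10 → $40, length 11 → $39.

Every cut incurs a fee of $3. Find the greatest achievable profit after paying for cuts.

51

Build r[k] bottom-up: r[k] = max over allowed piece i of (p[i] + r[k−i]) − 3 per cut.
r[1] = 3
r[2] = max(3+3-3, 5+0) = 5
r[3] = max(3+5-3, 5+3-3, 7+0) = 7
r[4] = max(3+7-3, 5+5-3, 7+3-3, 11+0) = 11
r[5] = max(3+11-3, 5+7-3, 7+5-3, 11+3-3, 19+0) = 19
r[6] = max(3+19-3, 5+11-3, 7+7-3, 11+5-3, 19+3-3, 20+0) = 20
r[7] = max(3+20-3, 5+19-3, 7+11-3, …, 20+3-3, 24+0) = 24
r[8] = max(3+24-3, 5+20-3, 7+19-3, …, 24+3-3, 38+0) = 38
r[9] = max(3+38-3, 5+24-3, 7+20-3, …, 38+3-3, 49+0) = 49
r[10] = max(3+49-3, 5+38-3, 7+24-3, …, 49+3-3, 40+0) = 49
r[11] = max(3+49-3, 5+49-3, 7+38-3, …, 40+3-3, 39+0) = 51
One optimal plan: pieces 9 + 2 (1 cut) → $54 − $3 = $51.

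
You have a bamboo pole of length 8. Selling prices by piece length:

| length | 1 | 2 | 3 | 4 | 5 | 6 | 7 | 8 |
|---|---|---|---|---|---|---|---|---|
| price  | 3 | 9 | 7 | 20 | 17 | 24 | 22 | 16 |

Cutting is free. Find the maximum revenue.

40

Build best[k] bottom-up: best[k] = max over allowed piece i of (p[i] + best[k−i]).
best[1] = 3
best[2] = 9
best[3] = 12  (first piece 1, then best[2]=9)
best[4] = 20
best[5] = 23  (first piece 1, then best[4]=20)
best[6] = 29  (first piece 2, then best[4]=20)
best[7] = 32  (first piece 1, then best[6]=29)
best[8] = 40  (first piece 4, then best[4]=20)
One optimal cutting: 4 + 4 → $20 + $20 = $40.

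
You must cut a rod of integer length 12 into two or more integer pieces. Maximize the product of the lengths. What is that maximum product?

Define f[k] = max over 1≤i<k of i · max(k−i, f[k−i]); the inner max lets the remainder stay uncut if that's better.
f[2] = 1*max(1,0) = 1*1 = 1
f[3] = 1*max(2,1) = 1*2 = 2
f[4] = 2*max(2,1) = 2*2 = 4
f[5] = 2*max(3,2) = 2*3 = 6
f[6] = 3*max(3,2) = 3*3 = 9
f[7] = 2*max(5,6) = 2*6 = 12
f[8] = 2*max(6,9) = 2*9 = 18
f[9] = 3*max(6,9) = 3*9 = 27
f[10] = 2*max(8,18) = 2*18 = 36
f[11] = 2*max(9,27) = 2*27 = 54
f[12] = 3*max(9,27) = 3*27 = 81
One optimal split: 3 + 3 + 3 + 3; product 3*3*3*3 = 81.

81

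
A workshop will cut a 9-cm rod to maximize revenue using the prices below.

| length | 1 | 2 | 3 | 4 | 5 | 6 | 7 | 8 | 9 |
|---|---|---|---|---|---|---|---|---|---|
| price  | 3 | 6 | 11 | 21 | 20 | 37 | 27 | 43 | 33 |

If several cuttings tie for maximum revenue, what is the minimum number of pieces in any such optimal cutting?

Build r[k] bottom-up: r[k] = max over allowed piece i of (p[i] + r[k−i]).
r[1] = 3
r[2] = 6  (first piece 1, then r[1]=3)
r[3] = 11
r[4] = 21
r[5] = 24  (first piece 1, then r[4]=21)
r[6] = 37
r[7] = 40  (first piece 1, then r[6]=37)
r[8] = 43  (first piece 1, then r[7]=40)
r[9] = 48  (first piece 3, then r[6]=37)
Maximum revenue is 48.
Now minimize piece count subject to staying optimal: for each k, pieces[k] = 1 + min over i with p[i]+r[k−i]=r[k] of pieces[k−i].
pieces[6] = 1
pieces[7] = 2
pieces[8] = 1
pieces[9] = 2

2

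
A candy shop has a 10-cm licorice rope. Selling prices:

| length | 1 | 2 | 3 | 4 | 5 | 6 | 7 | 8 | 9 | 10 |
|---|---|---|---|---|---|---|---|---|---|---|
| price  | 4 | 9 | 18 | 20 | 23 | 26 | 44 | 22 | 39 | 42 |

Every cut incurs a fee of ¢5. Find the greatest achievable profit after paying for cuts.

Consider every possible first cut. v[k] is the best of p[i]+v[k−i] over all sellable i≤k, charging 5 whenever i<k.
v[1] = 4
v[2] = 9
v[3] = 18
v[4] = 20
v[5] = 23
v[6] = 31  (first piece 3, then v[3]=18)
v[7] = 44
v[8] = 43  (first piece 1, then v[7]=44)
v[9] = 48  (first piece 2, then v[7]=44)
v[10] = 57  (first piece 3, then v[7]=44)
One optimal plan: pieces 7 + 3 (1 cut) → ¢62 − ¢5 = ¢57.

57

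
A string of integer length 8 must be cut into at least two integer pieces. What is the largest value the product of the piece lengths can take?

Fill f[k] for k=2..8: at each k try every first piece i and multiply by the better of (k−i) uncut or f[k−i].
f[2] = 1*max(1,0) = 1*1 = 1
f[3] = max(1*2, 2*1) = 2
f[4] = max(1*3, 2*2, 3*1) = 4
f[5] = max(1*4, 2*3, 3*2, 4*1) = 6
f[6] = max(1*6, 2*4, 3*3, 4*2, 5*1) = 9
f[7] = max(1*9, 2*6, 3*4, 4*3, 5*2, 6*1) = 12
f[8] = max(1*12, 2*9, 3*6, …, 6*2, 7*1) = 18
One optimal split: 3 + 3 + 2; product 3*3*2 = 18.

18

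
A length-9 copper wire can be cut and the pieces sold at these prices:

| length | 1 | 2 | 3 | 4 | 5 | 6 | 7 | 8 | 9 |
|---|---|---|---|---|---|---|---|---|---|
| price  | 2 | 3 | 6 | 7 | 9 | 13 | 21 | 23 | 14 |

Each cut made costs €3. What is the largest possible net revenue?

Build v[k] bottom-up: v[k] = max over allowed piece i of (p[i] + v[k−i]) − 3 per cut.
v[1] = 2
v[2] = 3
v[3] = 6
v[4] = 7
v[5] = 9
v[6] = 13
v[7] = 21
v[8] = 23
v[9] = 22  (first piece 1, then v[8]=23)
One optimal plan: pieces 8 + 1 (1 cut) → €25 − €3 = €22.

22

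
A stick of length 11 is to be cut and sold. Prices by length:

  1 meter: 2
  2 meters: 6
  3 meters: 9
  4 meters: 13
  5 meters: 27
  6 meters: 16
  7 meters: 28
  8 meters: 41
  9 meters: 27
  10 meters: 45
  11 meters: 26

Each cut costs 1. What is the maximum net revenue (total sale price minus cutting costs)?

Consider every possible first cut. v[k] is the best of p[i]+v[k−i] over all sellable i≤k, charging 1 whenever i<k.
v[1] = 2
v[2] = max(2+2-1, 6+0) = 6
v[3] = max(2+6-1, 6+2-1, 9+0) = 9
v[4] = max(2+9-1, 6+6-1, 9+2-1, 13+0) = 13
v[5] = max(2+13-1, 6+9-1, 9+6-1, 13+2-1, 27+0) = 27
v[6] = max(2+27-1, 6+13-1, 9+9-1, 13+6-1, 27+2-1, 16+0) = 28
v[7] = max(2+28-1, 6+27-1, 9+13-1, …, 16+2-1, 28+0) = 32
v[8] = max(2+32-1, 6+28-1, 9+27-1, …, 28+2-1, 41+0) = 41
v[9] = max(2+41-1, 6+32-1, 9+28-1, …, 41+2-1, 27+0) = 42
v[10] = max(2+42-1, 6+41-1, 9+32-1, …, 27+2-1, 45+0) = 53
v[11] = max(2+53-1, 6+42-1, 9+41-1, …, 45+2-1, 26+0) = 54
One optimal plan: pieces 5 + 5 + 1 (2 cuts) → 56 − 2 = 54.

54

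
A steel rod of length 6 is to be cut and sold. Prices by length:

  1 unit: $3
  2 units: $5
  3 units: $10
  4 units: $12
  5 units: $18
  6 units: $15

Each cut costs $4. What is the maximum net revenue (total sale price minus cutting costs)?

17

Build r[k] bottom-up: r[k] = max over allowed piece i of (p[i] + r[k−i]) − 4 per cut.
r[1] = 3
r[2] = 5
r[3] = 10
r[4] = 12
r[5] = 18
r[6] = 17  (first piece 1, then r[5]=18)
One optimal plan: pieces 5 + 1 (1 cut) → $21 − $4 = $17.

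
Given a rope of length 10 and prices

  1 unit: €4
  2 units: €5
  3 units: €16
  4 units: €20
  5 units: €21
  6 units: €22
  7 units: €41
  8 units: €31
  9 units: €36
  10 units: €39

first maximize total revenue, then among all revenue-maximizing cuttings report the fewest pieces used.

2

Consider every possible first cut. r[k] is the best of p[i]+r[k−i] over all sellable i≤k.
r[1] = 4
r[2] = max(4+4, 5+0) = 8
r[3] = max(4+8, 5+4, 16+0) = 16
r[4] = max(4+16, 5+8, 16+4, 20+0) = 20
r[5] = max(4+20, 5+16, 16+8, 20+4, 21+0) = 24
r[6] = max(4+24, 5+20, 16+16, 20+8, 21+4, 22+0) = 32
r[7] = max(4+32, 5+24, 16+20, …, 22+4, 41+0) = 41
r[8] = max(4+41, 5+32, 16+24, …, 41+4, 31+0) = 45
r[9] = max(4+45, 5+41, 16+32, …, 31+4, 36+0) = 49
r[10] = max(4+49, 5+45, 16+41, …, 36+4, 39+0) = 57
Maximum revenue is €57.
Now minimize piece count subject to staying optimal: for each k, pieces[k] = 1 + min over i with p[i]+r[k−i]=r[k] of pieces[k−i].
pieces[7] = 1
pieces[8] = 2
pieces[9] = 3
pieces[10] = 2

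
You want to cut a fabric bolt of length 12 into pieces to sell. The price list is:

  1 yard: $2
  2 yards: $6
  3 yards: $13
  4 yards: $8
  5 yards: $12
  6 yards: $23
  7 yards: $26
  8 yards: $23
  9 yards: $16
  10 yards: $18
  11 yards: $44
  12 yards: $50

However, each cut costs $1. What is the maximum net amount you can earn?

50

Build r[k] bottom-up: r[k] = max over allowed piece i of (p[i] + r[k−i]) − 1 per cut.
r[1] = 2
r[2] = 6
r[3] = 13
r[4] = 14  (first piece 1, then r[3]=13)
r[5] = 18  (first piece 2, then r[3]=13)
r[6] = 25  (first piece 3, then r[3]=13)
r[7] = 26  (first piece 1, then r[6]=25)
r[8] = 30  (first piece 2, then r[6]=25)
r[9] = 37  (first piece 3, then r[6]=25)
r[10] = 38  (first piece 1, then r[9]=37)
r[11] = 44
r[12] = 50
Best is to make no cuts and sell whole for $50.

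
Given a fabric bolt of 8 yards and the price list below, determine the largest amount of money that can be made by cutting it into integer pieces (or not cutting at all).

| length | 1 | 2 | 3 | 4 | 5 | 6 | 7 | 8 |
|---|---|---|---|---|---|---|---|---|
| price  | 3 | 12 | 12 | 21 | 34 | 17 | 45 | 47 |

Consider every possible first cut. best[k] is the best of p[i]+best[k−i] over all sellable i≤k.
best[1] = 3
best[2] = max(3+3, 12+0) = 12
best[3] = max(3+12, 12+3, 12+0) = 15
best[4] = max(3+15, 12+12, 12+3, 21+0) = 24
best[5] = max(3+24, 12+15, 12+12, 21+3, 34+0) = 34
best[6] = max(3+34, 12+24, 12+15, 21+12, 34+3, 17+0) = 37
best[7] = max(3+37, 12+34, 12+24, …, 17+3, 45+0) = 46
best[8] = max(3+46, 12+37, 12+34, …, 45+3, 47+0) = 49
One optimal cutting: 5 + 2 + 1 → $34 + $12 + $3 = $49.

49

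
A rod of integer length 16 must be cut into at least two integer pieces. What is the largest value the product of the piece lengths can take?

324

Let g[k] be the best product for length k (with at least one cut). For each first piece i, the rest contributes max(k−i, g[k−i]).
Small cases: g[2]=1, g[3]=2, g[4]=4, g[5]=6, g[6]=9, g[7]=12, g[8]=18.
g[9] = 3×max(6,9) = 3×9 = 27
g[10] = 2×max(8,18) = 2×18 = 36
g[11] = 2×max(9,27) = 2×27 = 54
g[12] = 3×max(9,27) = 3×27 = 81
g[13] = 2×max(11,54) = 2×54 = 108
g[14] = 2×max(12,81) = 2×81 = 162
g[15] = 3×max(12,81) = 3×81 = 243
g[16] = 2×max(14,162) = 2×162 = 324
One optimal split: 3 + 3 + 3 + 3 + 2 + 2; product 3×3×3×3×2×2 = 324.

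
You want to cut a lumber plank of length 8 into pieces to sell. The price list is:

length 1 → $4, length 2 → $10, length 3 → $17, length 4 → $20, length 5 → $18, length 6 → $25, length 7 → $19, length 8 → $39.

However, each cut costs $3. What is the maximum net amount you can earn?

Consider every possible first cut. net[k] is the best of p[i]+net[k−i] over all sellable i≤k, charging 3 whenever i<k.
net[1] = 4
net[2] = max(4+4-3, 10+0) = 10
net[3] = max(4+10-3, 10+4-3, 17+0) = 17
net[4] = max(4+17-3, 10+10-3, 17+4-3, 20+0) = 20
net[5] = max(4+20-3, 10+17-3, 17+10-3, 20+4-3, 18+0) = 24
net[6] = max(4+24-3, 10+20-3, 17+17-3, 20+10-3, 18+4-3, 25+0) = 31
net[7] = max(4+31-3, 10+24-3, 17+20-3, …, 25+4-3, 19+0) = 34
net[8] = max(4+34-3, 10+31-3, 17+24-3, …, 19+4-3, 39+0) = 39
Best is to make no cuts and sell whole for $39.

39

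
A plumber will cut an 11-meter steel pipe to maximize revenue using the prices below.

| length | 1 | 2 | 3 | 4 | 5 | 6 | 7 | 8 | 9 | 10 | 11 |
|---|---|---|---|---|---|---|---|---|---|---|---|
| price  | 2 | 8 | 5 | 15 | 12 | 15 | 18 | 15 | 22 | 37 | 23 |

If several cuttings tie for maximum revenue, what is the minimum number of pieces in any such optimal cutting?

6

Consider every possible first cut. r[k] is the best of p[i]+r[k−i] over all sellable i≤k.
r[1] = 2
r[2] = max(2+2, 8+0) = 8
r[3] = max(2+8, 8+2, 5+0) = 10
r[4] = max(2+10, 8+8, 5+2, 15+0) = 16
r[5] = max(2+16, 8+10, 5+8, 15+2, 12+0) = 18
r[6] = max(2+18, 8+16, 5+10, 15+8, 12+2, 15+0) = 24
r[7] = max(2+24, 8+18, 5+16, …, 15+2, 18+0) = 26
r[8] = max(2+26, 8+24, 5+18, …, 18+2, 15+0) = 32
r[9] = max(2+32, 8+26, 5+24, …, 15+2, 22+0) = 34
r[10] = max(2+34, 8+32, 5+26, …, 22+2, 37+0) = 40
r[11] = max(2+40, 8+34, 5+32, …, 37+2, 23+0) = 42
Maximum revenue is $42.
Now minimize piece count subject to staying optimal: for each k, pieces[k] = 1 + min over i with p[i]+r[k−i]=r[k] of pieces[k−i].
pieces[8] = 4
pieces[9] = 5
pieces[10] = 5
pieces[11] = 6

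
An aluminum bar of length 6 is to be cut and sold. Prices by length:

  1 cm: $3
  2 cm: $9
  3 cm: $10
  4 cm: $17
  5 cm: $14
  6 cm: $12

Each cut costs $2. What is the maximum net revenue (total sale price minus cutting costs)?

Consider every possible first cut. v[k] is the best of p[i]+v[k−i] over all sellable i≤k, charging 2 whenever i<k.
v[1] = 3
v[2] = max(3+3-2, 9+0) = 9
v[3] = max(3+9-2, 9+3-2, 10+0) = 10
v[4] = max(3+10-2, 9+9-2, 10+3-2, 17+0) = 17
v[5] = max(3+17-2, 9+10-2, 10+9-2, 17+3-2, 14+0) = 18
v[6] = max(3+18-2, 9+17-2, 10+10-2, 17+9-2, 14+3-2, 12+0) = 24
One optimal plan: pieces 4 + 2 (1 cut) → $26 − $2 = $24.

24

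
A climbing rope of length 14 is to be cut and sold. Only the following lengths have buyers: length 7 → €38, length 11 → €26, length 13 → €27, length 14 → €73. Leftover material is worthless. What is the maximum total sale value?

76

Build best[k] bottom-up: best[k] = max over allowed piece i of (p[i] + best[k−i]).
best[1] = 0
best[2] = 0
best[3] = 0
best[4] = 0
best[5] = 0
best[6] = 0
best[7] = 38
best[8] = 38
best[9] = 38
best[10] = 38
best[11] = 38
best[12] = 38
best[13] = 38
best[14] = 76  (first piece 7, then best[7]=38)
One optimal cutting: 7 + 7 → €76.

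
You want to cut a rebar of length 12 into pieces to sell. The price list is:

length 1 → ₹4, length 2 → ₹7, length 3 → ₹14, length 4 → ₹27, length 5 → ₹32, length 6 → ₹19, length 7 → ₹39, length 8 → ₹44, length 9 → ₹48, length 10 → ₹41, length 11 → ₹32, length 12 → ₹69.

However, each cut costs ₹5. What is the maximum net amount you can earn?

71

Build v[k] bottom-up: v[k] = max over allowed piece i of (p[i] + v[k−i]) − 5 per cut.
v[1] = 4
v[2] = max(4+4-5, 7+0) = 7
v[3] = max(4+7-5, 7+4-5, 14+0) = 14
v[4] = max(4+14-5, 7+7-5, 14+4-5, 27+0) = 27
v[5] = max(4+27-5, 7+14-5, 14+7-5, 27+4-5, 32+0) = 32
v[6] = max(4+32-5, 7+27-5, 14+14-5, 27+7-5, 32+4-5, 19+0) = 31
v[7] = max(4+31-5, 7+32-5, 14+27-5, …, 19+4-5, 39+0) = 39
v[8] = max(4+39-5, 7+31-5, 14+32-5, …, 39+4-5, 44+0) = 49
v[9] = max(4+49-5, 7+39-5, 14+31-5, …, 44+4-5, 48+0) = 54
v[10] = max(4+54-5, 7+49-5, 14+39-5, …, 48+4-5, 41+0) = 59
v[11] = max(4+59-5, 7+54-5, 14+49-5, …, 41+4-5, 32+0) = 61
v[12] = max(4+61-5, 7+59-5, 14+54-5, …, 32+4-5, 69+0) = 71
One optimal plan: pieces 4 + 4 + 4 (2 cuts) → ₹81 − ₹10 = ₹71.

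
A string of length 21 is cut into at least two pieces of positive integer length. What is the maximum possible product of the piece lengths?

Fill g[k] for k=2..21: at each k try every first piece i and multiply by the better of (k−i) uncut or g[k−i].
g[2] = 1*max(1,0) = 1*1 = 1
g[3] = 1*max(2,1) = 1*2 = 2
g[4] = 2*max(2,1) = 2*2 = 4
g[5] = 2*max(3,2) = 2*3 = 6
g[6] = 3*max(3,2) = 3*3 = 9
g[7] = 2*max(5,6) = 2*6 = 12
g[8] = 2*max(6,9) = 2*9 = 18
g[9] = 3*max(6,9) = 3*9 = 27
g[10] = 2*max(8,18) = 2*18 = 36
g[11] = 2*max(9,27) = 2*27 = 54
g[12] = 3*max(9,27) = 3*27 = 81
g[13] = 2*max(11,54) = 2*54 = 108
g[14] = 2*max(12,81) = 2*81 = 162
g[15] = 3*max(12,81) = 3*81 = 243
g[16] = 2*max(14,162) = 2*162 = 324
g[17] = 2*max(15,243) = 2*243 = 486
g[18] = 3*max(15,243) = 3*243 = 729
g[19] = 2*max(17,486) = 2*486 = 972
g[20] = 2*max(18,729) = 2*729 = 1458
g[21] = 3*max(18,729) = 3*729 = 2187
One optimal split: 3 + 3 + 3 + 3 + 3 + 3 + 3; product 3*3*3*3*3*3*3 = 2187.

2187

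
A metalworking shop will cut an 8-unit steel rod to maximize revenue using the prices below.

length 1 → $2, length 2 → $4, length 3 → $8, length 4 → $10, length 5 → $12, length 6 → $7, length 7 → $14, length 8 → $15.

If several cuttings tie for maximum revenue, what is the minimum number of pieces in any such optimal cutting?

Build r[k] bottom-up: r[k] = max over allowed piece i of (p[i] + r[k−i]).
r[1] = 2
r[2] = 4  (first piece 1, then r[1]=2)
r[3] = 8
r[4] = 10  (first piece 1, then r[3]=8)
r[5] = 12  (first piece 1, then r[4]=10)
r[6] = 16  (first piece 3, then r[3]=8)
r[7] = 18  (first piece 1, then r[6]=16)
r[8] = 20  (first piece 1, then r[7]=18)
Maximum revenue is $20.
Now minimize piece count subject to staying optimal: for each k, pieces[k] = 1 + min over i with p[i]+r[k−i]=r[k] of pieces[k−i].
pieces[5] = 1
pieces[6] = 2
pieces[7] = 2
pieces[8] = 2

2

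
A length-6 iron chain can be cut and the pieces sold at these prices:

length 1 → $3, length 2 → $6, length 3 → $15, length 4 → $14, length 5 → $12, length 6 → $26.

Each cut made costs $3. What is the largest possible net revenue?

27

Consider every possible first cut. net[k] is the best of p[i]+net[k−i] over all sellable i≤k, charging 3 whenever i<k.
net[1] = 3
net[2] = max(3+3-3, 6+0) = 6
net[3] = max(3+6-3, 6+3-3, 15+0) = 15
net[4] = max(3+15-3, 6+6-3, 15+3-3, 14+0) = 15
net[5] = max(3+15-3, 6+15-3, 15+6-3, 14+3-3, 12+0) = 18
net[6] = max(3+18-3, 6+15-3, 15+15-3, 14+6-3, 12+3-3, 26+0) = 27
One optimal plan: pieces 3 + 3 (1 cut) → $30 − $3 = $27.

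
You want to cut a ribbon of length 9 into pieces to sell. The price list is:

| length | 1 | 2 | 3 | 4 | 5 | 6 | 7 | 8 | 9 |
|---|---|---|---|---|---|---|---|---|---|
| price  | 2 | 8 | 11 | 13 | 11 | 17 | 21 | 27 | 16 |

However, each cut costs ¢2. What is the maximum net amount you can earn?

29

Build r[k] bottom-up: r[k] = max over allowed piece i of (p[i] + r[k−i]) − 2 per cut.
r[1] = 2
r[2] = max(2+2-2, 8+0) = 8
r[3] = max(2+8-2, 8+2-2, 11+0) = 11
r[4] = max(2+11-2, 8+8-2, 11+2-2, 13+0) = 14
r[5] = max(2+14-2, 8+11-2, 11+8-2, 13+2-2, 11+0) = 17
r[6] = max(2+17-2, 8+14-2, 11+11-2, 13+8-2, 11+2-2, 17+0) = 20
r[7] = max(2+20-2, 8+17-2, 11+14-2, …, 17+2-2, 21+0) = 23
r[8] = max(2+23-2, 8+20-2, 11+17-2, …, 21+2-2, 27+0) = 27
r[9] = max(2+27-2, 8+23-2, 11+20-2, …, 27+2-2, 16+0) = 29
One optimal plan: pieces 3 + 2 + 2 + 2 (3 cuts) → ¢35 − ¢6 = ¢29.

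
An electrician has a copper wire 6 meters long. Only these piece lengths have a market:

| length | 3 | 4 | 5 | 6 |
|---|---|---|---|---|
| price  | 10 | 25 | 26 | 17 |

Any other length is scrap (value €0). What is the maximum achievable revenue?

26

Let f[k] be the best obtainable value from length k. For each k, try every first piece i and keep the best of price[i] + f[k−i].
f[1] = 0
f[2] = 0
f[3] = 10
f[4] = max(10+0, 25+0) = 25
f[5] = max(10+0, 25+0, 26+0) = 26
f[6] = max(10+10, 25+0, 26+0, 17+0) = 26
One optimal cutting: pieces 5 with 1 meter of scrap → €26.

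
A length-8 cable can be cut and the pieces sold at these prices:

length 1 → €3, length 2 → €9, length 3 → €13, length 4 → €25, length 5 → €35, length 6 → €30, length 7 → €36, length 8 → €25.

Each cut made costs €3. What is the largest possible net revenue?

47

Consider every possible first cut. v[k] is the best of p[i]+v[k−i] over all sellable i≤k, charging 3 whenever i<k.
v[1] = 3
v[2] = max(3+3-3, 9+0) = 9
v[3] = max(3+9-3, 9+3-3, 13+0) = 13
v[4] = max(3+13-3, 9+9-3, 13+3-3, 25+0) = 25
v[5] = max(3+25-3, 9+13-3, 13+9-3, 25+3-3, 35+0) = 35
v[6] = max(3+35-3, 9+25-3, 13+13-3, 25+9-3, 35+3-3, 30+0) = 35
v[7] = max(3+35-3, 9+35-3, 13+25-3, …, 30+3-3, 36+0) = 41
v[8] = max(3+41-3, 9+35-3, 13+35-3, …, 36+3-3, 25+0) = 47
One optimal plan: pieces 4 + 4 (1 cut) → €50 − €3 = €47.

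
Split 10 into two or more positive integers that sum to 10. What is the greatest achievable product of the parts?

Fill f[k] for k=2..10: at each k try every first piece i and multiply by the better of (k−i) uncut or f[k−i].
f[2] = 1·max(1,0) = 1·1 = 1
f[3] = 1·max(2,1) = 1·2 = 2
f[4] = 2·max(2,1) = 2·2 = 4
f[5] = 2·max(3,2) = 2·3 = 6
f[6] = 3·max(3,2) = 3·3 = 9
f[7] = 2·max(5,6) = 2·6 = 12
f[8] = 2·max(6,9) = 2·9 = 18
f[9] = 3·max(6,9) = 3·9 = 27
f[10] = 2·max(8,18) = 2·18 = 36
One optimal split: 3 + 3 + 2 + 2; product 3·3·2·2 = 36.

36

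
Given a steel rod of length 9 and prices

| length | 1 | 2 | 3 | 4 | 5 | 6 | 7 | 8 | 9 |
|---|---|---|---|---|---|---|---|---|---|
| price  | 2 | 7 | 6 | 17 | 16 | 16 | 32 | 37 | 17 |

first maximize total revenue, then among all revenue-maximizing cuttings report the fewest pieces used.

Build r[k] bottom-up: r[k] = max over allowed piece i of (p[i] + r[k−i]).
r[1] = 2
r[2] = max(2+2, 7+0) = 7
r[3] = max(2+7, 7+2, 6+0) = 9
r[4] = max(2+9, 7+7, 6+2, 17+0) = 17
r[5] = max(2+17, 7+9, 6+7, 17+2, 16+0) = 19
r[6] = max(2+19, 7+17, 6+9, 17+7, 16+2, 16+0) = 24
r[7] = max(2+24, 7+19, 6+17, …, 16+2, 32+0) = 32
r[8] = max(2+32, 7+24, 6+19, …, 32+2, 37+0) = 37
r[9] = max(2+37, 7+32, 6+24, …, 37+2, 17+0) = 39
Maximum revenue is $39.
Now minimize piece count subject to staying optimal: for each k, pieces[k] = 1 + min over i with p[i]+r[k−i]=r[k] of pieces[k−i].
pieces[6] = 2
pieces[7] = 1
pieces[8] = 1
pieces[9] = 2

2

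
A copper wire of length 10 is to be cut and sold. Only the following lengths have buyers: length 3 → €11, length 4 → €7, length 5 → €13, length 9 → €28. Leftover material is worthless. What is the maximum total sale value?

33

Build best[k] bottom-up: best[k] = max over allowed piece i of (p[i] + best[k−i]).
best[1] = 0
best[2] = 0
best[3] = 11
best[4] = max(11+0, 7+0) = 11
best[5] = max(11+0, 7+0, 13+0) = 13
best[6] = max(11+11, 7+0, 13+0) = 22
best[7] = max(11+11, 7+11, 13+0) = 22
best[8] = max(11+13, 7+11, 13+11) = 24
best[9] = max(11+22, 7+13, 13+11, 28+0) = 33
best[10] = max(11+22, 7+22, 13+13, 28+0) = 33
One optimal cutting: pieces 3 + 3 + 3 with 1 meter of scrap → €33.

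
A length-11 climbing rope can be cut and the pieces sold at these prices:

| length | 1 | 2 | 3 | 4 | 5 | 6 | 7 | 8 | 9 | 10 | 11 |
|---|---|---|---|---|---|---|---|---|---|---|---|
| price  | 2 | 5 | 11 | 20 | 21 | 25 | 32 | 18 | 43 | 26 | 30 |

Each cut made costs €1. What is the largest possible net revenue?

51

Build net[k] bottom-up: net[k] = max over allowed piece i of (p[i] + net[k−i]) − 1 per cut.
net[1] = 2
net[2] = 5
net[3] = 11
net[4] = 20
net[5] = 21  (first piece 1, then net[4]=20)
net[6] = 25
net[7] = 32
net[8] = 39  (first piece 4, then net[4]=20)
net[9] = 43
net[10] = 44  (first piece 1, then net[9]=43)
net[11] = 51  (first piece 4, then net[7]=32)
One optimal plan: pieces 7 + 4 (1 cut) → €52 − €1 = €51.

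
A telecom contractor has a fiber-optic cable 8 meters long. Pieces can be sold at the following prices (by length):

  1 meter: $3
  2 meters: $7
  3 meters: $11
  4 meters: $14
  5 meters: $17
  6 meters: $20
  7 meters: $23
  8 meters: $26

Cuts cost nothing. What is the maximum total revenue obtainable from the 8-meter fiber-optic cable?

Let r[k] be the best obtainable value from length k. For each k, try every first piece i and keep the best of price[i] + r[k−i].
r[1] = 3
r[2] = 7
r[3] = 11
r[4] = 14  (first piece 1, then r[3]=11)
r[5] = 18  (first piece 2, then r[3]=11)
r[6] = 22  (first piece 3, then r[3]=11)
r[7] = 25  (first piece 1, then r[6]=22)
r[8] = 29  (first piece 2, then r[6]=22)
One optimal cutting: 3 + 3 + 2 → $11 + $11 + $7 = $29.

29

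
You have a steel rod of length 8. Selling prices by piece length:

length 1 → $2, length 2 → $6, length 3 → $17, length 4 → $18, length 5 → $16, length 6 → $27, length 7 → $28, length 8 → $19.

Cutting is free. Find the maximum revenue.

40

Let best[k] be the best obtainable value from length k. For each k, try every first piece i and keep the best of price[i] + best[k−i].
best[1] = 2
best[2] = 6
best[3] = 17
best[4] = 19  (first piece 1, then best[3]=17)
best[5] = 23  (first piece 2, then best[3]=17)
best[6] = 34  (first piece 3, then best[3]=17)
best[7] = 36  (first piece 1, then best[6]=34)
best[8] = 40  (first piece 2, then best[6]=34)
One optimal cutting: 3 + 3 + 2 → $17 + $17 + $6 = $40.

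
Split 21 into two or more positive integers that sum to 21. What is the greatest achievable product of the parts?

2187

Let P[k] be the best product for length k (with at least one cut). For each first piece i, the rest contributes max(k−i, P[k−i]).
P[2] = 1×max(1,0) = 1×1 = 1
P[3] = 1×max(2,1) = 1×2 = 2
P[4] = 2×max(2,1) = 2×2 = 4
P[5] = 2×max(3,2) = 2×3 = 6
P[6] = 3×max(3,2) = 3×3 = 9
P[7] = 2×max(5,6) = 2×6 = 12
P[8] = 2×max(6,9) = 2×9 = 18
P[9] = 3×max(6,9) = 3×9 = 27
P[10] = 2×max(8,18) = 2×18 = 36
P[11] = 2×max(9,27) = 2×27 = 54
P[12] = 3×max(9,27) = 3×27 = 81
P[13] = 2×max(11,54) = 2×54 = 108
P[14] = 2×max(12,81) = 2×81 = 162
P[15] = 3×max(12,81) = 3×81 = 243
P[16] = 2×max(14,162) = 2×162 = 324
P[17] = 2×max(15,243) = 2×243 = 486
P[18] = 3×max(15,243) = 3×243 = 729
P[19] = 2×max(17,486) = 2×486 = 972
P[20] = 2×max(18,729) = 2×729 = 1458
P[21] = 3×max(18,729) = 3×729 = 2187
One optimal split: 3 + 3 + 3 + 3 + 3 + 3 + 3; product 3×3×3×3×3×3×3 = 2187.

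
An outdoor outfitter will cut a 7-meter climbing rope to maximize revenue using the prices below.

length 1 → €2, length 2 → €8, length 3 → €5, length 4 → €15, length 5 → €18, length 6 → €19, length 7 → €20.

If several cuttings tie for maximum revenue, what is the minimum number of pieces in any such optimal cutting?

2

Build r[k] bottom-up: r[k] = max over allowed piece i of (p[i] + r[k−i]).
r[1] = 2
r[2] = max(2+2, 8+0) = 8
r[3] = max(2+8, 8+2, 5+0) = 10
r[4] = max(2+10, 8+8, 5+2, 15+0) = 16
r[5] = max(2+16, 8+10, 5+8, 15+2, 18+0) = 18
r[6] = max(2+18, 8+16, 5+10, 15+8, 18+2, 19+0) = 24
r[7] = max(2+24, 8+18, 5+16, …, 19+2, 20+0) = 26
Maximum revenue is €26.
Now minimize piece count subject to staying optimal: for each k, pieces[k] = 1 + min over i with p[i]+r[k−i]=r[k] of pieces[k−i].
pieces[4] = 2
pieces[5] = 1
pieces[6] = 3
pieces[7] = 2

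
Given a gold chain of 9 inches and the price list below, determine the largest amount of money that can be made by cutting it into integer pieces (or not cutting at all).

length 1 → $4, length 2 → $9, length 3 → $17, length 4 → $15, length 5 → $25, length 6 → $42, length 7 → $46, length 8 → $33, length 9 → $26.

59

Consider every possible first cut. R[k] is the best of p[i]+R[k−i] over all sellable i≤k.
R[1] = 4
R[2] = max(4+4, 9+0) = 9
R[3] = max(4+9, 9+4, 17+0) = 17
R[4] = max(4+17, 9+9, 17+4, 15+0) = 21
R[5] = max(4+21, 9+17, 17+9, 15+4, 25+0) = 26
R[6] = max(4+26, 9+21, 17+17, 15+9, 25+4, 42+0) = 42
R[7] = max(4+42, 9+26, 17+21, …, 42+4, 46+0) = 46
R[8] = max(4+46, 9+42, 17+26, …, 46+4, 33+0) = 51
R[9] = max(4+51, 9+46, 17+42, …, 33+4, 26+0) = 59
One optimal cutting: 6 + 3 → $42 + $17 = $59.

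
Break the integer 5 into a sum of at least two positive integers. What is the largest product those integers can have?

Let g[k] be the best product for length k (with at least one cut). For each first piece i, the rest contributes max(k−i, g[k−i]).
g[2] = 1×max(1,0) = 1×1 = 1
g[3] = 1×max(2,1) = 1×2 = 2
g[4] = 2×max(2,1) = 2×2 = 4
g[5] = 2×max(3,2) = 2×3 = 6
One optimal split: 3 + 2; product 3×2 = 6.

6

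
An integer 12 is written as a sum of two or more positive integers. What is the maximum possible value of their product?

81

Let P[k] be the best product for length k (with at least one cut). For each first piece i, the rest contributes max(k−i, P[k−i]).
Small cases: P[2]=1, P[3]=2, P[4]=4.
P[5] = 2*max(3,2) = 2*3 = 6
P[6] = 3*max(3,2) = 3*3 = 9
P[7] = 2*max(5,6) = 2*6 = 12
P[8] = 2*max(6,9) = 2*9 = 18
P[9] = 3*max(6,9) = 3*9 = 27
P[10] = 2*max(8,18) = 2*18 = 36
P[11] = 2*max(9,27) = 2*27 = 54
P[12] = 3*max(9,27) = 3*27 = 81
One optimal split: 3 + 3 + 3 + 3; product 3*3*3*3 = 81.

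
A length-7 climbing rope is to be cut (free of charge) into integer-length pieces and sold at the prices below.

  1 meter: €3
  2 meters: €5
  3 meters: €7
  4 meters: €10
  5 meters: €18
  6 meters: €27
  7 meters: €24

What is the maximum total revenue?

Consider every possible first cut. v[k] is the best of p[i]+v[k−i] over all sellable i≤k.
v[1] = 3
v[2] = max(3+3, 5+0) = 6
v[3] = max(3+6, 5+3, 7+0) = 9
v[4] = max(3+9, 5+6, 7+3, 10+0) = 12
v[5] = max(3+12, 5+9, 7+6, 10+3, 18+0) = 18
v[6] = max(3+18, 5+12, 7+9, 10+6, 18+3, 27+0) = 27
v[7] = max(3+27, 5+18, 7+12, …, 27+3, 24+0) = 30
One optimal cutting: 6 + 1 → €27 + €3 = €30.

30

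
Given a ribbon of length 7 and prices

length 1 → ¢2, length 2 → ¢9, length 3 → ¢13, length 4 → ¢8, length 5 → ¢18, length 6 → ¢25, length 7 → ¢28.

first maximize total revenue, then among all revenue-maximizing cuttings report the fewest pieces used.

3

Consider every possible first cut. r[k] is the best of p[i]+r[k−i] over all sellable i≤k.
r[1] = 2
r[2] = max(2+2, 9+0) = 9
r[3] = max(2+9, 9+2, 13+0) = 13
r[4] = max(2+13, 9+9, 13+2, 8+0) = 18
r[5] = max(2+18, 9+13, 13+9, 8+2, 18+0) = 22
r[6] = max(2+22, 9+18, 13+13, 8+9, 18+2, 25+0) = 27
r[7] = max(2+27, 9+22, 13+18, …, 25+2, 28+0) = 31
Maximum revenue is ¢31.
Now minimize piece count subject to staying optimal: for each k, pieces[k] = 1 + min over i with p[i]+r[k−i]=r[k] of pieces[k−i].
pieces[4] = 2
pieces[5] = 2
pieces[6] = 3
pieces[7] = 3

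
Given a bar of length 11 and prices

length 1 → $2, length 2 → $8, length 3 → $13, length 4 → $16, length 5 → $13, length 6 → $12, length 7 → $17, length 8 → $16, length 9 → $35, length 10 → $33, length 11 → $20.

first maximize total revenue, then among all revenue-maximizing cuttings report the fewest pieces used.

4

Build r[k] bottom-up: r[k] = max over allowed piece i of (p[i] + r[k−i]).
r[1] = 2
r[2] = max(2+2, 8+0) = 8
r[3] = max(2+8, 8+2, 13+0) = 13
r[4] = max(2+13, 8+8, 13+2, 16+0) = 16
r[5] = max(2+16, 8+13, 13+8, 16+2, 13+0) = 21
r[6] = max(2+21, 8+16, 13+13, 16+8, 13+2, 12+0) = 26
r[7] = max(2+26, 8+21, 13+16, …, 12+2, 17+0) = 29
r[8] = max(2+29, 8+26, 13+21, …, 17+2, 16+0) = 34
r[9] = max(2+34, 8+29, 13+26, …, 16+2, 35+0) = 39
r[10] = max(2+39, 8+34, 13+29, …, 35+2, 33+0) = 42
r[11] = max(2+42, 8+39, 13+34, …, 33+2, 20+0) = 47
Maximum revenue is $47.
Now minimize piece count subject to staying optimal: for each k, pieces[k] = 1 + min over i with p[i]+r[k−i]=r[k] of pieces[k−i].
pieces[8] = 3
pieces[9] = 3
pieces[10] = 3
pieces[11] = 4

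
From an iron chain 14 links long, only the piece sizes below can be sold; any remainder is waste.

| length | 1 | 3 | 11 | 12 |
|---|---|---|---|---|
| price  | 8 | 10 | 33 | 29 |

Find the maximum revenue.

112

Build best[k] bottom-up: best[k] = max over allowed piece i of (p[i] + best[k−i]).
best[1] = 8
best[2] = 16  (first piece 1, then best[1]=8)
best[3] = max(8+16, 10+0) = 24
best[4] = max(8+24, 10+8) = 32
best[5] = max(8+32, 10+16) = 40
best[6] = max(8+40, 10+24) = 48
best[7] = max(8+48, 10+32) = 56
best[8] = max(8+56, 10+40) = 64
best[9] = max(8+64, 10+48) = 72
best[10] = max(8+72, 10+56) = 80
best[11] = max(8+80, 10+64, 33+0) = 88
best[12] = max(8+88, 10+72, 33+8, 29+0) = 96
best[13] = max(8+96, 10+80, 33+16, 29+8) = 104
best[14] = max(8+104, 10+88, 33+24, 29+16) = 112
One optimal cutting: 1 + 1 + 1 + 1 + 1 + 1 + 1 + 1 + 1 + 1 + 1 + 1 + 1 + 1 → $112.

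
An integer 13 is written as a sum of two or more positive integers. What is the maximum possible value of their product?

108

Let P[k] be the best product for length k (with at least one cut). For each first piece i, the rest contributes max(k−i, P[k−i]).
P[2] = 1·max(1,0) = 1·1 = 1
P[3] = 1·max(2,1) = 1·2 = 2
P[4] = 2·max(2,1) = 2·2 = 4
P[5] = 2·max(3,2) = 2·3 = 6
P[6] = 3·max(3,2) = 3·3 = 9
P[7] = 2·max(5,6) = 2·6 = 12
P[8] = 2·max(6,9) = 2·9 = 18
P[9] = 3·max(6,9) = 3·9 = 27
P[10] = 2·max(8,18) = 2·18 = 36
P[11] = 2·max(9,27) = 2·27 = 54
P[12] = 3·max(9,27) = 3·27 = 81
P[13] = 2·max(11,54) = 2·54 = 108
One optimal split: 3 + 3 + 3 + 2 + 2; product 3·3·3·2·2 = 108.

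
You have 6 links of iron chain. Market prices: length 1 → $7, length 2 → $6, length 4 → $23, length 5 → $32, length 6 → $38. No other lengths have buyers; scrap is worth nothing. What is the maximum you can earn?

Build best[k] bottom-up: best[k] = max over allowed piece i of (p[i] + best[k−i]).
best[1] = 7
best[2] = max(7+7, 6+0) = 14
best[3] = max(7+14, 6+7) = 21
best[4] = max(7+21, 6+14, 23+0) = 28
best[5] = max(7+28, 6+21, 23+7, 32+0) = 35
best[6] = max(7+35, 6+28, 23+14, 32+7, 38+0) = 42
One optimal cutting: 1 + 1 + 1 + 1 + 1 + 1 → $42.

42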